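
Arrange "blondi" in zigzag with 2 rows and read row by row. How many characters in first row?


Zigzag "blondi" into 2 rows:
Placing characters:
  'b' => row 0
  'l' => row 1
  'o' => row 0
  'n' => row 1
  'd' => row 0
  'i' => row 1
Rows:
  Row 0: "bod"
  Row 1: "lni"
First row length: 3

3


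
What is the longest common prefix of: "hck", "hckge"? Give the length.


Words: hck, hckge
  Position 0: all 'h' => match
  Position 1: all 'c' => match
  Position 2: all 'k' => match
LCP = "hck" (length 3)

3


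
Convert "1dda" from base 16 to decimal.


Input: "1dda" in base 16
Positional expansion:
  Digit '1' (value 1) x 16^3 = 4096
  Digit 'd' (value 13) x 16^2 = 3328
  Digit 'd' (value 13) x 16^1 = 208
  Digit 'a' (value 10) x 16^0 = 10
Sum = 7642

7642


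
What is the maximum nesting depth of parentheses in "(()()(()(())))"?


Input: "(()()(()(())))"
Tracking depth:
  Position 0 '(': depth becomes 1
  Position 1 '(': depth becomes 2
  Position 2 ')': depth becomes 1
  Position 3 '(': depth becomes 2
  Position 4 ')': depth becomes 1
  Position 5 '(': depth becomes 2
  Position 6 '(': depth becomes 3
  Position 7 ')': depth becomes 2
  Position 8 '(': depth becomes 3
  Position 9 '(': depth becomes 4
  Position 10 ')': depth becomes 3
  Position 11 ')': depth becomes 2
  Position 12 ')': depth becomes 1
  Position 13 ')': depth becomes 0
Maximum depth reached: 4

4


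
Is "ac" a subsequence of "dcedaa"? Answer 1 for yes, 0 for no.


Check if "ac" is a subsequence of "dcedaa"
Greedy scan:
  Position 0 ('d'): no match needed
  Position 1 ('c'): no match needed
  Position 2 ('e'): no match needed
  Position 3 ('d'): no match needed
  Position 4 ('a'): matches sub[0] = 'a'
  Position 5 ('a'): no match needed
Only matched 1/2 characters => not a subsequence

0


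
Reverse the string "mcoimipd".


Input: mcoimipd
Reading characters right to left:
  Position 7: 'd'
  Position 6: 'p'
  Position 5: 'i'
  Position 4: 'm'
  Position 3: 'i'
  Position 2: 'o'
  Position 1: 'c'
  Position 0: 'm'
Reversed: dpimiocm

dpimiocm


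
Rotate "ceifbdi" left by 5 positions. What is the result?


Input: "ceifbdi", rotate left by 5
First 5 characters: "ceifb"
Remaining characters: "di"
Concatenate remaining + first: "di" + "ceifb" = "diceifb"

diceifb


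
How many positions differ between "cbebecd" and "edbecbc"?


Comparing "cbebecd" and "edbecbc" position by position:
  Position 0: 'c' vs 'e' => DIFFER
  Position 1: 'b' vs 'd' => DIFFER
  Position 2: 'e' vs 'b' => DIFFER
  Position 3: 'b' vs 'e' => DIFFER
  Position 4: 'e' vs 'c' => DIFFER
  Position 5: 'c' vs 'b' => DIFFER
  Position 6: 'd' vs 'c' => DIFFER
Positions that differ: 7

7


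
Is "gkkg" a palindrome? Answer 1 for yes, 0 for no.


Input: gkkg
Reversed: gkkg
  Compare pos 0 ('g') with pos 3 ('g'): match
  Compare pos 1 ('k') with pos 2 ('k'): match
Result: palindrome

1


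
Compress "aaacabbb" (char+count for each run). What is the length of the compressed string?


Input: aaacabbb
Runs:
  'a' x 3 => "a3"
  'c' x 1 => "c1"
  'a' x 1 => "a1"
  'b' x 3 => "b3"
Compressed: "a3c1a1b3"
Compressed length: 8

8


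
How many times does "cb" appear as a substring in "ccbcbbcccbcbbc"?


Searching for "cb" in "ccbcbbcccbcbbc"
Scanning each position:
  Position 0: "cc" => no
  Position 1: "cb" => MATCH
  Position 2: "bc" => no
  Position 3: "cb" => MATCH
  Position 4: "bb" => no
  Position 5: "bc" => no
  Position 6: "cc" => no
  Position 7: "cc" => no
  Position 8: "cb" => MATCH
  Position 9: "bc" => no
  Position 10: "cb" => MATCH
  Position 11: "bb" => no
  Position 12: "bc" => no
Total occurrences: 4

4


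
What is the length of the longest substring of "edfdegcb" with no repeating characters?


Input: "edfdegcb"
Sliding window (track last position of each char):
  Position 0 ('e'): window [0,0] length 1 -- new best
  Position 1 ('d'): window [0,1] length 2 -- new best
  Position 2 ('f'): window [0,2] length 3 -- new best
  Position 3 ('d'): repeat (last at 1), move window start to 2
  Position 3 ('d'): window [2,3] length 2
  Position 4 ('e'): window [2,4] length 3
  Position 5 ('g'): window [2,5] length 4 -- new best
  Position 6 ('c'): window [2,6] length 5 -- new best
  Position 7 ('b'): window [2,7] length 6 -- new best
Longest substring with no repeats: "fdegcb" with length 6

6


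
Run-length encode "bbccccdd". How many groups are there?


Input: bbccccdd
Scanning for consecutive runs:
  Group 1: 'b' x 2 (positions 0-1)
  Group 2: 'c' x 4 (positions 2-5)
  Group 3: 'd' x 2 (positions 6-7)
Total groups: 3

3


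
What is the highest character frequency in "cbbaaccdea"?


Input: cbbaaccdea
Character counts:
  'a': 3
  'b': 2
  'c': 3
  'd': 1
  'e': 1
Maximum frequency: 3

3


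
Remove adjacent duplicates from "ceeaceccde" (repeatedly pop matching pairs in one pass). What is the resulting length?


Input: ceeaceccde
Stack-based adjacent duplicate removal:
  Read 'c': push. Stack: c
  Read 'e': push. Stack: ce
  Read 'e': matches stack top 'e' => pop. Stack: c
  Read 'a': push. Stack: ca
  Read 'c': push. Stack: cac
  Read 'e': push. Stack: cace
  Read 'c': push. Stack: cacec
  Read 'c': matches stack top 'c' => pop. Stack: cace
  Read 'd': push. Stack: caced
  Read 'e': push. Stack: cacede
Final stack: "cacede" (length 6)

6


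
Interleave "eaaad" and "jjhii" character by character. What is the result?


Interleaving "eaaad" and "jjhii":
  Position 0: 'e' from first, 'j' from second => "ej"
  Position 1: 'a' from first, 'j' from second => "aj"
  Position 2: 'a' from first, 'h' from second => "ah"
  Position 3: 'a' from first, 'i' from second => "ai"
  Position 4: 'd' from first, 'i' from second => "di"
Result: ejajahaidi

ejajahaidi


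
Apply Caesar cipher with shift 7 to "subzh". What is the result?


Caesar cipher: shift "subzh" by 7
  's' (pos 18) + 7 = pos 25 = 'z'
  'u' (pos 20) + 7 = pos 1 = 'b'
  'b' (pos 1) + 7 = pos 8 = 'i'
  'z' (pos 25) + 7 = pos 6 = 'g'
  'h' (pos 7) + 7 = pos 14 = 'o'
Result: zbigo

zbigo


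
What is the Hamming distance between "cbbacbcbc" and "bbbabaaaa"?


Comparing "cbbacbcbc" and "bbbabaaaa" position by position:
  Position 0: 'c' vs 'b' => differ
  Position 1: 'b' vs 'b' => same
  Position 2: 'b' vs 'b' => same
  Position 3: 'a' vs 'a' => same
  Position 4: 'c' vs 'b' => differ
  Position 5: 'b' vs 'a' => differ
  Position 6: 'c' vs 'a' => differ
  Position 7: 'b' vs 'a' => differ
  Position 8: 'c' vs 'a' => differ
Total differences (Hamming distance): 6

6


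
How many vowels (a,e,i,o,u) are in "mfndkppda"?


Input: mfndkppda
Checking each character:
  'm' at position 0: consonant
  'f' at position 1: consonant
  'n' at position 2: consonant
  'd' at position 3: consonant
  'k' at position 4: consonant
  'p' at position 5: consonant
  'p' at position 6: consonant
  'd' at position 7: consonant
  'a' at position 8: vowel (running total: 1)
Total vowels: 1

1


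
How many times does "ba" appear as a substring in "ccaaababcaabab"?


Searching for "ba" in "ccaaababcaabab"
Scanning each position:
  Position 0: "cc" => no
  Position 1: "ca" => no
  Position 2: "aa" => no
  Position 3: "aa" => no
  Position 4: "ab" => no
  Position 5: "ba" => MATCH
  Position 6: "ab" => no
  Position 7: "bc" => no
  Position 8: "ca" => no
  Position 9: "aa" => no
  Position 10: "ab" => no
  Position 11: "ba" => MATCH
  Position 12: "ab" => no
Total occurrences: 2

2


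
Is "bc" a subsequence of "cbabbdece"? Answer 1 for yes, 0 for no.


Check if "bc" is a subsequence of "cbabbdece"
Greedy scan:
  Position 0 ('c'): no match needed
  Position 1 ('b'): matches sub[0] = 'b'
  Position 2 ('a'): no match needed
  Position 3 ('b'): no match needed
  Position 4 ('b'): no match needed
  Position 5 ('d'): no match needed
  Position 6 ('e'): no match needed
  Position 7 ('c'): matches sub[1] = 'c'
  Position 8 ('e'): no match needed
All 2 characters matched => is a subsequence

1


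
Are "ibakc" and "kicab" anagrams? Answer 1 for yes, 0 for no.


Strings: "ibakc", "kicab"
Sorted first:  abcik
Sorted second: abcik
Sorted forms match => anagrams

1


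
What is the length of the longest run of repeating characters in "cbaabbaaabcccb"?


Input: "cbaabbaaabcccb"
Scanning for longest run:
  Position 1 ('b'): new char, reset run to 1
  Position 2 ('a'): new char, reset run to 1
  Position 3 ('a'): continues run of 'a', length=2
  Position 4 ('b'): new char, reset run to 1
  Position 5 ('b'): continues run of 'b', length=2
  Position 6 ('a'): new char, reset run to 1
  Position 7 ('a'): continues run of 'a', length=2
  Position 8 ('a'): continues run of 'a', length=3
  Position 9 ('b'): new char, reset run to 1
  Position 10 ('c'): new char, reset run to 1
  Position 11 ('c'): continues run of 'c', length=2
  Position 12 ('c'): continues run of 'c', length=3
  Position 13 ('b'): new char, reset run to 1
Longest run: 'a' with length 3

3


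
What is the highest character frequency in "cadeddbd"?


Input: cadeddbd
Character counts:
  'a': 1
  'b': 1
  'c': 1
  'd': 4
  'e': 1
Maximum frequency: 4

4


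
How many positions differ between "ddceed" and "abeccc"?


Comparing "ddceed" and "abeccc" position by position:
  Position 0: 'd' vs 'a' => DIFFER
  Position 1: 'd' vs 'b' => DIFFER
  Position 2: 'c' vs 'e' => DIFFER
  Position 3: 'e' vs 'c' => DIFFER
  Position 4: 'e' vs 'c' => DIFFER
  Position 5: 'd' vs 'c' => DIFFER
Positions that differ: 6

6


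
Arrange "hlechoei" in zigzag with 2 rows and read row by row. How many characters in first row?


Zigzag "hlechoei" into 2 rows:
Placing characters:
  'h' => row 0
  'l' => row 1
  'e' => row 0
  'c' => row 1
  'h' => row 0
  'o' => row 1
  'e' => row 0
  'i' => row 1
Rows:
  Row 0: "hehe"
  Row 1: "lcoi"
First row length: 4

4


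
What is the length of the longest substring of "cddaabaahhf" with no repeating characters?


Input: "cddaabaahhf"
Sliding window (track last position of each char):
  Position 0 ('c'): window [0,0] length 1 -- new best
  Position 1 ('d'): window [0,1] length 2 -- new best
  Position 2 ('d'): repeat (last at 1), move window start to 2
  Position 2 ('d'): window [2,2] length 1
  Position 3 ('a'): window [2,3] length 2
  Position 4 ('a'): repeat (last at 3), move window start to 4
  Position 4 ('a'): window [4,4] length 1
  Position 5 ('b'): window [4,5] length 2
  Position 6 ('a'): repeat (last at 4), move window start to 5
  Position 6 ('a'): window [5,6] length 2
  Position 7 ('a'): repeat (last at 6), move window start to 7
  Position 7 ('a'): window [7,7] length 1
  Position 8 ('h'): window [7,8] length 2
  Position 9 ('h'): repeat (last at 8), move window start to 9
  Position 9 ('h'): window [9,9] length 1
  Position 10 ('f'): window [9,10] length 2
Longest substring with no repeats: "cd" with length 2

2


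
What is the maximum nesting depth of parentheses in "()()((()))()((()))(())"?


Input: "()()((()))()((()))(())"
Tracking depth:
  Position 0 '(': depth becomes 1
  Position 1 ')': depth becomes 0
  Position 2 '(': depth becomes 1
  Position 3 ')': depth becomes 0
  Position 4 '(': depth becomes 1
  Position 5 '(': depth becomes 2
  Position 6 '(': depth becomes 3
  Position 7 ')': depth becomes 2
  Position 8 ')': depth becomes 1
  Position 9 ')': depth becomes 0
  Position 10 '(': depth becomes 1
  Position 11 ')': depth becomes 0
  Position 12 '(': depth becomes 1
  Position 13 '(': depth becomes 2
  Position 14 '(': depth becomes 3
  Position 15 ')': depth becomes 2
  Position 16 ')': depth becomes 1
  Position 17 ')': depth becomes 0
  Position 18 '(': depth becomes 1
  Position 19 '(': depth becomes 2
  Position 20 ')': depth becomes 1
  Position 21 ')': depth becomes 0
Maximum depth reached: 3

3


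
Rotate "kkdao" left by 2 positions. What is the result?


Input: "kkdao", rotate left by 2
First 2 characters: "kk"
Remaining characters: "dao"
Concatenate remaining + first: "dao" + "kk" = "daokk"

daokk


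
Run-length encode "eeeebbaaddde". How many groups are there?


Input: eeeebbaaddde
Scanning for consecutive runs:
  Group 1: 'e' x 4 (positions 0-3)
  Group 2: 'b' x 2 (positions 4-5)
  Group 3: 'a' x 2 (positions 6-7)
  Group 4: 'd' x 3 (positions 8-10)
  Group 5: 'e' x 1 (positions 11-11)
Total groups: 5

5


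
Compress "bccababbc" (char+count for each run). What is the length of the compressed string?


Input: bccababbc
Runs:
  'b' x 1 => "b1"
  'c' x 2 => "c2"
  'a' x 1 => "a1"
  'b' x 1 => "b1"
  'a' x 1 => "a1"
  'b' x 2 => "b2"
  'c' x 1 => "c1"
Compressed: "b1c2a1b1a1b2c1"
Compressed length: 14

14


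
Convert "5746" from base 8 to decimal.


Input: "5746" in base 8
Positional expansion:
  Digit '5' (value 5) x 8^3 = 2560
  Digit '7' (value 7) x 8^2 = 448
  Digit '4' (value 4) x 8^1 = 32
  Digit '6' (value 6) x 8^0 = 6
Sum = 3046

3046


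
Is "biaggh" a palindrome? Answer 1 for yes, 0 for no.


Input: biaggh
Reversed: hggaib
  Compare pos 0 ('b') with pos 5 ('h'): MISMATCH
  Compare pos 1 ('i') with pos 4 ('g'): MISMATCH
  Compare pos 2 ('a') with pos 3 ('g'): MISMATCH
Result: not a palindrome

0


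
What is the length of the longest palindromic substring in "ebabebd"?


Input: "ebabebd"
Checking substrings for palindromes:
  [0:5] "ebabe" (len 5) => palindrome
  [1:4] "bab" (len 3) => palindrome
  [3:6] "beb" (len 3) => palindrome
Longest palindromic substring: "ebabe" with length 5

5


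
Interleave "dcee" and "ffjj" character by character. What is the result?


Interleaving "dcee" and "ffjj":
  Position 0: 'd' from first, 'f' from second => "df"
  Position 1: 'c' from first, 'f' from second => "cf"
  Position 2: 'e' from first, 'j' from second => "ej"
  Position 3: 'e' from first, 'j' from second => "ej"
Result: dfcfejej

dfcfejej


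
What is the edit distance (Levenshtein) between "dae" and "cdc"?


Computing edit distance: "dae" -> "cdc"
DP table:
           c    d    c
      0    1    2    3
  d   1    1    1    2
  a   2    2    2    2
  e   3    3    3    3
Edit distance = dp[3][3] = 3

3


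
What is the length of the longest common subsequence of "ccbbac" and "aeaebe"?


LCS of "ccbbac" and "aeaebe"
DP table:
           a    e    a    e    b    e
      0    0    0    0    0    0    0
  c   0    0    0    0    0    0    0
  c   0    0    0    0    0    0    0
  b   0    0    0    0    0    1    1
  b   0    0    0    0    0    1    1
  a   0    1    1    1    1    1    1
  c   0    1    1    1    1    1    1
LCS length = dp[6][6] = 1

1


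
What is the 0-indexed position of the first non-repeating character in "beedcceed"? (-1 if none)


Input: beedcceed
Character frequencies:
  'b': 1
  'c': 2
  'd': 2
  'e': 4
Scanning left to right for freq == 1:
  Position 0 ('b'): unique! => answer = 0

0


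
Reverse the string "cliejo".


Input: cliejo
Reading characters right to left:
  Position 5: 'o'
  Position 4: 'j'
  Position 3: 'e'
  Position 2: 'i'
  Position 1: 'l'
  Position 0: 'c'
Reversed: ojeilc

ojeilc


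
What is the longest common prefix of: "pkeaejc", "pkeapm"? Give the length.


Words: pkeaejc, pkeapm
  Position 0: all 'p' => match
  Position 1: all 'k' => match
  Position 2: all 'e' => match
  Position 3: all 'a' => match
  Position 4: ('e', 'p') => mismatch, stop
LCP = "pkea" (length 4)

4


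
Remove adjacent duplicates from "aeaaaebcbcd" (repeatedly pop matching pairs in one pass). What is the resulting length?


Input: aeaaaebcbcd
Stack-based adjacent duplicate removal:
  Read 'a': push. Stack: a
  Read 'e': push. Stack: ae
  Read 'a': push. Stack: aea
  Read 'a': matches stack top 'a' => pop. Stack: ae
  Read 'a': push. Stack: aea
  Read 'e': push. Stack: aeae
  Read 'b': push. Stack: aeaeb
  Read 'c': push. Stack: aeaebc
  Read 'b': push. Stack: aeaebcb
  Read 'c': push. Stack: aeaebcbc
  Read 'd': push. Stack: aeaebcbcd
Final stack: "aeaebcbcd" (length 9)

9


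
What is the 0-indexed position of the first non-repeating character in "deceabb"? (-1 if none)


Input: deceabb
Character frequencies:
  'a': 1
  'b': 2
  'c': 1
  'd': 1
  'e': 2
Scanning left to right for freq == 1:
  Position 0 ('d'): unique! => answer = 0

0


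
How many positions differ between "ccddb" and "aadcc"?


Comparing "ccddb" and "aadcc" position by position:
  Position 0: 'c' vs 'a' => DIFFER
  Position 1: 'c' vs 'a' => DIFFER
  Position 2: 'd' vs 'd' => same
  Position 3: 'd' vs 'c' => DIFFER
  Position 4: 'b' vs 'c' => DIFFER
Positions that differ: 4

4


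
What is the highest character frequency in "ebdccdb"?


Input: ebdccdb
Character counts:
  'b': 2
  'c': 2
  'd': 2
  'e': 1
Maximum frequency: 2

2


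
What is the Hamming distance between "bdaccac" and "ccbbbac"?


Comparing "bdaccac" and "ccbbbac" position by position:
  Position 0: 'b' vs 'c' => differ
  Position 1: 'd' vs 'c' => differ
  Position 2: 'a' vs 'b' => differ
  Position 3: 'c' vs 'b' => differ
  Position 4: 'c' vs 'b' => differ
  Position 5: 'a' vs 'a' => same
  Position 6: 'c' vs 'c' => same
Total differences (Hamming distance): 5

5


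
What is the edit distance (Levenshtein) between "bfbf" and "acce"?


Computing edit distance: "bfbf" -> "acce"
DP table:
           a    c    c    e
      0    1    2    3    4
  b   1    1    2    3    4
  f   2    2    2    3    4
  b   3    3    3    3    4
  f   4    4    4    4    4
Edit distance = dp[4][4] = 4

4


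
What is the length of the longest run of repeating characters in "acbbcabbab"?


Input: "acbbcabbab"
Scanning for longest run:
  Position 1 ('c'): new char, reset run to 1
  Position 2 ('b'): new char, reset run to 1
  Position 3 ('b'): continues run of 'b', length=2
  Position 4 ('c'): new char, reset run to 1
  Position 5 ('a'): new char, reset run to 1
  Position 6 ('b'): new char, reset run to 1
  Position 7 ('b'): continues run of 'b', length=2
  Position 8 ('a'): new char, reset run to 1
  Position 9 ('b'): new char, reset run to 1
Longest run: 'b' with length 2

2


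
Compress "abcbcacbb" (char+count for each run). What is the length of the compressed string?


Input: abcbcacbb
Runs:
  'a' x 1 => "a1"
  'b' x 1 => "b1"
  'c' x 1 => "c1"
  'b' x 1 => "b1"
  'c' x 1 => "c1"
  'a' x 1 => "a1"
  'c' x 1 => "c1"
  'b' x 2 => "b2"
Compressed: "a1b1c1b1c1a1c1b2"
Compressed length: 16

16


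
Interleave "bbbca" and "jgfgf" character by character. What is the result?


Interleaving "bbbca" and "jgfgf":
  Position 0: 'b' from first, 'j' from second => "bj"
  Position 1: 'b' from first, 'g' from second => "bg"
  Position 2: 'b' from first, 'f' from second => "bf"
  Position 3: 'c' from first, 'g' from second => "cg"
  Position 4: 'a' from first, 'f' from second => "af"
Result: bjbgbfcgaf

bjbgbfcgaf


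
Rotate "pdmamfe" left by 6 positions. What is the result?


Input: "pdmamfe", rotate left by 6
First 6 characters: "pdmamf"
Remaining characters: "e"
Concatenate remaining + first: "e" + "pdmamf" = "epdmamf"

epdmamf


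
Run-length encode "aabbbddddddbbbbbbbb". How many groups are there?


Input: aabbbddddddbbbbbbbb
Scanning for consecutive runs:
  Group 1: 'a' x 2 (positions 0-1)
  Group 2: 'b' x 3 (positions 2-4)
  Group 3: 'd' x 6 (positions 5-10)
  Group 4: 'b' x 8 (positions 11-18)
Total groups: 4

4


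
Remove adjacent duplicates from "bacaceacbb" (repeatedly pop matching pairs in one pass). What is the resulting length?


Input: bacaceacbb
Stack-based adjacent duplicate removal:
  Read 'b': push. Stack: b
  Read 'a': push. Stack: ba
  Read 'c': push. Stack: bac
  Read 'a': push. Stack: baca
  Read 'c': push. Stack: bacac
  Read 'e': push. Stack: bacace
  Read 'a': push. Stack: bacacea
  Read 'c': push. Stack: bacaceac
  Read 'b': push. Stack: bacaceacb
  Read 'b': matches stack top 'b' => pop. Stack: bacaceac
Final stack: "bacaceac" (length 8)

8


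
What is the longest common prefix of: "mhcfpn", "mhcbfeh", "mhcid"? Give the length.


Words: mhcfpn, mhcbfeh, mhcid
  Position 0: all 'm' => match
  Position 1: all 'h' => match
  Position 2: all 'c' => match
  Position 3: ('f', 'b', 'i') => mismatch, stop
LCP = "mhc" (length 3)

3


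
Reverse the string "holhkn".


Input: holhkn
Reading characters right to left:
  Position 5: 'n'
  Position 4: 'k'
  Position 3: 'h'
  Position 2: 'l'
  Position 1: 'o'
  Position 0: 'h'
Reversed: nkhloh

nkhloh


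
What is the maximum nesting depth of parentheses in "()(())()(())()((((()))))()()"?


Input: "()(())()(())()((((()))))()()"
Tracking depth:
  Position 0 '(': depth becomes 1
  Position 1 ')': depth becomes 0
  Position 2 '(': depth becomes 1
  Position 3 '(': depth becomes 2
  Position 4 ')': depth becomes 1
  Position 5 ')': depth becomes 0
  Position 6 '(': depth becomes 1
  Position 7 ')': depth becomes 0
  Position 8 '(': depth becomes 1
  Position 9 '(': depth becomes 2
  Position 10 ')': depth becomes 1
  Position 11 ')': depth becomes 0
  Position 12 '(': depth becomes 1
  Position 13 ')': depth becomes 0
  Position 14 '(': depth becomes 1
  Position 15 '(': depth becomes 2
  Position 16 '(': depth becomes 3
  Position 17 '(': depth becomes 4
  Position 18 '(': depth becomes 5
  Position 19 ')': depth becomes 4
  Position 20 ')': depth becomes 3
  Position 21 ')': depth becomes 2
  Position 22 ')': depth becomes 1
  Position 23 ')': depth becomes 0
  Position 24 '(': depth becomes 1
  Position 25 ')': depth becomes 0
  Position 26 '(': depth becomes 1
  Position 27 ')': depth becomes 0
Maximum depth reached: 5

5


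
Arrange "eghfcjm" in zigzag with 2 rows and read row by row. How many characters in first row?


Zigzag "eghfcjm" into 2 rows:
Placing characters:
  'e' => row 0
  'g' => row 1
  'h' => row 0
  'f' => row 1
  'c' => row 0
  'j' => row 1
  'm' => row 0
Rows:
  Row 0: "ehcm"
  Row 1: "gfj"
First row length: 4

4


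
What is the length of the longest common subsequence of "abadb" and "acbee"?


LCS of "abadb" and "acbee"
DP table:
           a    c    b    e    e
      0    0    0    0    0    0
  a   0    1    1    1    1    1
  b   0    1    1    2    2    2
  a   0    1    1    2    2    2
  d   0    1    1    2    2    2
  b   0    1    1    2    2    2
LCS length = dp[5][5] = 2

2


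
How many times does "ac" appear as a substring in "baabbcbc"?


Searching for "ac" in "baabbcbc"
Scanning each position:
  Position 0: "ba" => no
  Position 1: "aa" => no
  Position 2: "ab" => no
  Position 3: "bb" => no
  Position 4: "bc" => no
  Position 5: "cb" => no
  Position 6: "bc" => no
Total occurrences: 0

0


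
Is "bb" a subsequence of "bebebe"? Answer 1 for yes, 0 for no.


Check if "bb" is a subsequence of "bebebe"
Greedy scan:
  Position 0 ('b'): matches sub[0] = 'b'
  Position 1 ('e'): no match needed
  Position 2 ('b'): matches sub[1] = 'b'
  Position 3 ('e'): no match needed
  Position 4 ('b'): no match needed
  Position 5 ('e'): no match needed
All 2 characters matched => is a subsequence

1


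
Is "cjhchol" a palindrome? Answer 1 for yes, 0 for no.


Input: cjhchol
Reversed: lohchjc
  Compare pos 0 ('c') with pos 6 ('l'): MISMATCH
  Compare pos 1 ('j') with pos 5 ('o'): MISMATCH
  Compare pos 2 ('h') with pos 4 ('h'): match
Result: not a palindrome

0


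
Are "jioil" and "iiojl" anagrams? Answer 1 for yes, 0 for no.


Strings: "jioil", "iiojl"
Sorted first:  iijlo
Sorted second: iijlo
Sorted forms match => anagrams

1


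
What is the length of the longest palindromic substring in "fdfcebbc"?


Input: "fdfcebbc"
Checking substrings for palindromes:
  [0:3] "fdf" (len 3) => palindrome
  [5:7] "bb" (len 2) => palindrome
Longest palindromic substring: "fdf" with length 3

3


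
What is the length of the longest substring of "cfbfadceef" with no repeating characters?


Input: "cfbfadceef"
Sliding window (track last position of each char):
  Position 0 ('c'): window [0,0] length 1 -- new best
  Position 1 ('f'): window [0,1] length 2 -- new best
  Position 2 ('b'): window [0,2] length 3 -- new best
  Position 3 ('f'): repeat (last at 1), move window start to 2
  Position 3 ('f'): window [2,3] length 2
  Position 4 ('a'): window [2,4] length 3
  Position 5 ('d'): window [2,5] length 4 -- new best
  Position 6 ('c'): window [2,6] length 5 -- new best
  Position 7 ('e'): window [2,7] length 6 -- new best
  Position 8 ('e'): repeat (last at 7), move window start to 8
  Position 8 ('e'): window [8,8] length 1
  Position 9 ('f'): window [8,9] length 2
Longest substring with no repeats: "bfadce" with length 6

6


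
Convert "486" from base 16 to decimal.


Input: "486" in base 16
Positional expansion:
  Digit '4' (value 4) x 16^2 = 1024
  Digit '8' (value 8) x 16^1 = 128
  Digit '6' (value 6) x 16^0 = 6
Sum = 1158

1158


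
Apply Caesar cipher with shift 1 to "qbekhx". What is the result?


Caesar cipher: shift "qbekhx" by 1
  'q' (pos 16) + 1 = pos 17 = 'r'
  'b' (pos 1) + 1 = pos 2 = 'c'
  'e' (pos 4) + 1 = pos 5 = 'f'
  'k' (pos 10) + 1 = pos 11 = 'l'
  'h' (pos 7) + 1 = pos 8 = 'i'
  'x' (pos 23) + 1 = pos 24 = 'y'
Result: rcfliy

rcfliy


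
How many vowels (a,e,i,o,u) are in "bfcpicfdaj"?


Input: bfcpicfdaj
Checking each character:
  'b' at position 0: consonant
  'f' at position 1: consonant
  'c' at position 2: consonant
  'p' at position 3: consonant
  'i' at position 4: vowel (running total: 1)
  'c' at position 5: consonant
  'f' at position 6: consonant
  'd' at position 7: consonant
  'a' at position 8: vowel (running total: 2)
  'j' at position 9: consonant
Total vowels: 2

2


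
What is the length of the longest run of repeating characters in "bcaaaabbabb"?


Input: "bcaaaabbabb"
Scanning for longest run:
  Position 1 ('c'): new char, reset run to 1
  Position 2 ('a'): new char, reset run to 1
  Position 3 ('a'): continues run of 'a', length=2
  Position 4 ('a'): continues run of 'a', length=3
  Position 5 ('a'): continues run of 'a', length=4
  Position 6 ('b'): new char, reset run to 1
  Position 7 ('b'): continues run of 'b', length=2
  Position 8 ('a'): new char, reset run to 1
  Position 9 ('b'): new char, reset run to 1
  Position 10 ('b'): continues run of 'b', length=2
Longest run: 'a' with length 4

4


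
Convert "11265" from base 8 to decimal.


Input: "11265" in base 8
Positional expansion:
  Digit '1' (value 1) x 8^4 = 4096
  Digit '1' (value 1) x 8^3 = 512
  Digit '2' (value 2) x 8^2 = 128
  Digit '6' (value 6) x 8^1 = 48
  Digit '5' (value 5) x 8^0 = 5
Sum = 4789

4789


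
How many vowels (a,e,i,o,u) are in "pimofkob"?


Input: pimofkob
Checking each character:
  'p' at position 0: consonant
  'i' at position 1: vowel (running total: 1)
  'm' at position 2: consonant
  'o' at position 3: vowel (running total: 2)
  'f' at position 4: consonant
  'k' at position 5: consonant
  'o' at position 6: vowel (running total: 3)
  'b' at position 7: consonant
Total vowels: 3

3


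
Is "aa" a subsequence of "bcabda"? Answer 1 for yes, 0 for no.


Check if "aa" is a subsequence of "bcabda"
Greedy scan:
  Position 0 ('b'): no match needed
  Position 1 ('c'): no match needed
  Position 2 ('a'): matches sub[0] = 'a'
  Position 3 ('b'): no match needed
  Position 4 ('d'): no match needed
  Position 5 ('a'): matches sub[1] = 'a'
All 2 characters matched => is a subsequence

1


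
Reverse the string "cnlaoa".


Input: cnlaoa
Reading characters right to left:
  Position 5: 'a'
  Position 4: 'o'
  Position 3: 'a'
  Position 2: 'l'
  Position 1: 'n'
  Position 0: 'c'
Reversed: aoalnc

aoalnc


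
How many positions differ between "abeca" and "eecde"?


Comparing "abeca" and "eecde" position by position:
  Position 0: 'a' vs 'e' => DIFFER
  Position 1: 'b' vs 'e' => DIFFER
  Position 2: 'e' vs 'c' => DIFFER
  Position 3: 'c' vs 'd' => DIFFER
  Position 4: 'a' vs 'e' => DIFFER
Positions that differ: 5

5


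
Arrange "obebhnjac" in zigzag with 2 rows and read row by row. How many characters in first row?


Zigzag "obebhnjac" into 2 rows:
Placing characters:
  'o' => row 0
  'b' => row 1
  'e' => row 0
  'b' => row 1
  'h' => row 0
  'n' => row 1
  'j' => row 0
  'a' => row 1
  'c' => row 0
Rows:
  Row 0: "oehjc"
  Row 1: "bbna"
First row length: 5

5


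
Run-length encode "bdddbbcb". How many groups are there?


Input: bdddbbcb
Scanning for consecutive runs:
  Group 1: 'b' x 1 (positions 0-0)
  Group 2: 'd' x 3 (positions 1-3)
  Group 3: 'b' x 2 (positions 4-5)
  Group 4: 'c' x 1 (positions 6-6)
  Group 5: 'b' x 1 (positions 7-7)
Total groups: 5

5


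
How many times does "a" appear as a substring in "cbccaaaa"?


Searching for "a" in "cbccaaaa"
Scanning each position:
  Position 0: "c" => no
  Position 1: "b" => no
  Position 2: "c" => no
  Position 3: "c" => no
  Position 4: "a" => MATCH
  Position 5: "a" => MATCH
  Position 6: "a" => MATCH
  Position 7: "a" => MATCH
Total occurrences: 4

4


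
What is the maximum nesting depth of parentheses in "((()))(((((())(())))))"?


Input: "((()))(((((())(())))))"
Tracking depth:
  Position 0 '(': depth becomes 1
  Position 1 '(': depth becomes 2
  Position 2 '(': depth becomes 3
  Position 3 ')': depth becomes 2
  Position 4 ')': depth becomes 1
  Position 5 ')': depth becomes 0
  Position 6 '(': depth becomes 1
  Position 7 '(': depth becomes 2
  Position 8 '(': depth becomes 3
  Position 9 '(': depth becomes 4
  Position 10 '(': depth becomes 5
  Position 11 '(': depth becomes 6
  Position 12 ')': depth becomes 5
  Position 13 ')': depth becomes 4
  Position 14 '(': depth becomes 5
  Position 15 '(': depth becomes 6
  Position 16 ')': depth becomes 5
  Position 17 ')': depth becomes 4
  Position 18 ')': depth becomes 3
  Position 19 ')': depth becomes 2
  Position 20 ')': depth becomes 1
  Position 21 ')': depth becomes 0
Maximum depth reached: 6

6


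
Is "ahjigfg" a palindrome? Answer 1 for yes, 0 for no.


Input: ahjigfg
Reversed: gfgijha
  Compare pos 0 ('a') with pos 6 ('g'): MISMATCH
  Compare pos 1 ('h') with pos 5 ('f'): MISMATCH
  Compare pos 2 ('j') with pos 4 ('g'): MISMATCH
Result: not a palindrome

0


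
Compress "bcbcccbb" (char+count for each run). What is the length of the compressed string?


Input: bcbcccbb
Runs:
  'b' x 1 => "b1"
  'c' x 1 => "c1"
  'b' x 1 => "b1"
  'c' x 3 => "c3"
  'b' x 2 => "b2"
Compressed: "b1c1b1c3b2"
Compressed length: 10

10


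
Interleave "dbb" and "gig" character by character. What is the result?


Interleaving "dbb" and "gig":
  Position 0: 'd' from first, 'g' from second => "dg"
  Position 1: 'b' from first, 'i' from second => "bi"
  Position 2: 'b' from first, 'g' from second => "bg"
Result: dgbibg

dgbibg


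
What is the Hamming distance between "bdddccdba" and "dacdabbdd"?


Comparing "bdddccdba" and "dacdabbdd" position by position:
  Position 0: 'b' vs 'd' => differ
  Position 1: 'd' vs 'a' => differ
  Position 2: 'd' vs 'c' => differ
  Position 3: 'd' vs 'd' => same
  Position 4: 'c' vs 'a' => differ
  Position 5: 'c' vs 'b' => differ
  Position 6: 'd' vs 'b' => differ
  Position 7: 'b' vs 'd' => differ
  Position 8: 'a' vs 'd' => differ
Total differences (Hamming distance): 8

8


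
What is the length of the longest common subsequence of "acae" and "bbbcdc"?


LCS of "acae" and "bbbcdc"
DP table:
           b    b    b    c    d    c
      0    0    0    0    0    0    0
  a   0    0    0    0    0    0    0
  c   0    0    0    0    1    1    1
  a   0    0    0    0    1    1    1
  e   0    0    0    0    1    1    1
LCS length = dp[4][6] = 1

1


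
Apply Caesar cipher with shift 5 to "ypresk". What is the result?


Caesar cipher: shift "ypresk" by 5
  'y' (pos 24) + 5 = pos 3 = 'd'
  'p' (pos 15) + 5 = pos 20 = 'u'
  'r' (pos 17) + 5 = pos 22 = 'w'
  'e' (pos 4) + 5 = pos 9 = 'j'
  's' (pos 18) + 5 = pos 23 = 'x'
  'k' (pos 10) + 5 = pos 15 = 'p'
Result: duwjxp

duwjxp


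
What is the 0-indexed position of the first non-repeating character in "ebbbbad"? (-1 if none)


Input: ebbbbad
Character frequencies:
  'a': 1
  'b': 4
  'd': 1
  'e': 1
Scanning left to right for freq == 1:
  Position 0 ('e'): unique! => answer = 0

0


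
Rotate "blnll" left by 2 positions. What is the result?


Input: "blnll", rotate left by 2
First 2 characters: "bl"
Remaining characters: "nll"
Concatenate remaining + first: "nll" + "bl" = "nllbl"

nllbl


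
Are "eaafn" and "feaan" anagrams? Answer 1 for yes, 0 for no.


Strings: "eaafn", "feaan"
Sorted first:  aaefn
Sorted second: aaefn
Sorted forms match => anagrams

1


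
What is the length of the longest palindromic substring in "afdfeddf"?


Input: "afdfeddf"
Checking substrings for palindromes:
  [1:4] "fdf" (len 3) => palindrome
  [5:7] "dd" (len 2) => palindrome
Longest palindromic substring: "fdf" with length 3

3


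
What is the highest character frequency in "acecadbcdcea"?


Input: acecadbcdcea
Character counts:
  'a': 3
  'b': 1
  'c': 4
  'd': 2
  'e': 2
Maximum frequency: 4

4


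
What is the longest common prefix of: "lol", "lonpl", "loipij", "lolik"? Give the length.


Words: lol, lonpl, loipij, lolik
  Position 0: all 'l' => match
  Position 1: all 'o' => match
  Position 2: ('l', 'n', 'i', 'l') => mismatch, stop
LCP = "lo" (length 2)

2


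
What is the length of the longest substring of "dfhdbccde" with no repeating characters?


Input: "dfhdbccde"
Sliding window (track last position of each char):
  Position 0 ('d'): window [0,0] length 1 -- new best
  Position 1 ('f'): window [0,1] length 2 -- new best
  Position 2 ('h'): window [0,2] length 3 -- new best
  Position 3 ('d'): repeat (last at 0), move window start to 1
  Position 3 ('d'): window [1,3] length 3
  Position 4 ('b'): window [1,4] length 4 -- new best
  Position 5 ('c'): window [1,5] length 5 -- new best
  Position 6 ('c'): repeat (last at 5), move window start to 6
  Position 6 ('c'): window [6,6] length 1
  Position 7 ('d'): window [6,7] length 2
  Position 8 ('e'): window [6,8] length 3
Longest substring with no repeats: "fhdbc" with length 5

5


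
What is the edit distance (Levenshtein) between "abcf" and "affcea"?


Computing edit distance: "abcf" -> "affcea"
DP table:
           a    f    f    c    e    a
      0    1    2    3    4    5    6
  a   1    0    1    2    3    4    5
  b   2    1    1    2    3    4    5
  c   3    2    2    2    2    3    4
  f   4    3    2    2    3    3    4
Edit distance = dp[4][6] = 4

4


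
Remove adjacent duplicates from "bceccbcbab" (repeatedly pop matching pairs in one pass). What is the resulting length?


Input: bceccbcbab
Stack-based adjacent duplicate removal:
  Read 'b': push. Stack: b
  Read 'c': push. Stack: bc
  Read 'e': push. Stack: bce
  Read 'c': push. Stack: bcec
  Read 'c': matches stack top 'c' => pop. Stack: bce
  Read 'b': push. Stack: bceb
  Read 'c': push. Stack: bcebc
  Read 'b': push. Stack: bcebcb
  Read 'a': push. Stack: bcebcba
  Read 'b': push. Stack: bcebcbab
Final stack: "bcebcbab" (length 8)

8


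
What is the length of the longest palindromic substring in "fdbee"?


Input: "fdbee"
Checking substrings for palindromes:
  [3:5] "ee" (len 2) => palindrome
Longest palindromic substring: "ee" with length 2

2


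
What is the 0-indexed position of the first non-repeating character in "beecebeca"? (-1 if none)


Input: beecebeca
Character frequencies:
  'a': 1
  'b': 2
  'c': 2
  'e': 4
Scanning left to right for freq == 1:
  Position 0 ('b'): freq=2, skip
  Position 1 ('e'): freq=4, skip
  Position 2 ('e'): freq=4, skip
  Position 3 ('c'): freq=2, skip
  Position 4 ('e'): freq=4, skip
  Position 5 ('b'): freq=2, skip
  Position 6 ('e'): freq=4, skip
  Position 7 ('c'): freq=2, skip
  Position 8 ('a'): unique! => answer = 8

8


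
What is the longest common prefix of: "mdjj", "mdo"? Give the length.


Words: mdjj, mdo
  Position 0: all 'm' => match
  Position 1: all 'd' => match
  Position 2: ('j', 'o') => mismatch, stop
LCP = "md" (length 2)

2


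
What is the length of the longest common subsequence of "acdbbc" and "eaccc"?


LCS of "acdbbc" and "eaccc"
DP table:
           e    a    c    c    c
      0    0    0    0    0    0
  a   0    0    1    1    1    1
  c   0    0    1    2    2    2
  d   0    0    1    2    2    2
  b   0    0    1    2    2    2
  b   0    0    1    2    2    2
  c   0    0    1    2    3    3
LCS length = dp[6][5] = 3

3


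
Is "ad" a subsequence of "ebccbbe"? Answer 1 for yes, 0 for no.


Check if "ad" is a subsequence of "ebccbbe"
Greedy scan:
  Position 0 ('e'): no match needed
  Position 1 ('b'): no match needed
  Position 2 ('c'): no match needed
  Position 3 ('c'): no match needed
  Position 4 ('b'): no match needed
  Position 5 ('b'): no match needed
  Position 6 ('e'): no match needed
Only matched 0/2 characters => not a subsequence

0


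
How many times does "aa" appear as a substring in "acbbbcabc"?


Searching for "aa" in "acbbbcabc"
Scanning each position:
  Position 0: "ac" => no
  Position 1: "cb" => no
  Position 2: "bb" => no
  Position 3: "bb" => no
  Position 4: "bc" => no
  Position 5: "ca" => no
  Position 6: "ab" => no
  Position 7: "bc" => no
Total occurrences: 0

0


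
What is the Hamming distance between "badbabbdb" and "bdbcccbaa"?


Comparing "badbabbdb" and "bdbcccbaa" position by position:
  Position 0: 'b' vs 'b' => same
  Position 1: 'a' vs 'd' => differ
  Position 2: 'd' vs 'b' => differ
  Position 3: 'b' vs 'c' => differ
  Position 4: 'a' vs 'c' => differ
  Position 5: 'b' vs 'c' => differ
  Position 6: 'b' vs 'b' => same
  Position 7: 'd' vs 'a' => differ
  Position 8: 'b' vs 'a' => differ
Total differences (Hamming distance): 7

7


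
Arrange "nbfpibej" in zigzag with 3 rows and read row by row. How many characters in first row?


Zigzag "nbfpibej" into 3 rows:
Placing characters:
  'n' => row 0
  'b' => row 1
  'f' => row 2
  'p' => row 1
  'i' => row 0
  'b' => row 1
  'e' => row 2
  'j' => row 1
Rows:
  Row 0: "ni"
  Row 1: "bpbj"
  Row 2: "fe"
First row length: 2

2


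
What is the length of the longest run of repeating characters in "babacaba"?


Input: "babacaba"
Scanning for longest run:
  Position 1 ('a'): new char, reset run to 1
  Position 2 ('b'): new char, reset run to 1
  Position 3 ('a'): new char, reset run to 1
  Position 4 ('c'): new char, reset run to 1
  Position 5 ('a'): new char, reset run to 1
  Position 6 ('b'): new char, reset run to 1
  Position 7 ('a'): new char, reset run to 1
Longest run: 'b' with length 1

1


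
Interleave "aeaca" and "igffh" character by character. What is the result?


Interleaving "aeaca" and "igffh":
  Position 0: 'a' from first, 'i' from second => "ai"
  Position 1: 'e' from first, 'g' from second => "eg"
  Position 2: 'a' from first, 'f' from second => "af"
  Position 3: 'c' from first, 'f' from second => "cf"
  Position 4: 'a' from first, 'h' from second => "ah"
Result: aiegafcfah

aiegafcfah


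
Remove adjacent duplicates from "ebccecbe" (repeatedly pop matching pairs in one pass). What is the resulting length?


Input: ebccecbe
Stack-based adjacent duplicate removal:
  Read 'e': push. Stack: e
  Read 'b': push. Stack: eb
  Read 'c': push. Stack: ebc
  Read 'c': matches stack top 'c' => pop. Stack: eb
  Read 'e': push. Stack: ebe
  Read 'c': push. Stack: ebec
  Read 'b': push. Stack: ebecb
  Read 'e': push. Stack: ebecbe
Final stack: "ebecbe" (length 6)

6


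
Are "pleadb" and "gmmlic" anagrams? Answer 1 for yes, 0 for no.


Strings: "pleadb", "gmmlic"
Sorted first:  abdelp
Sorted second: cgilmm
Differ at position 0: 'a' vs 'c' => not anagrams

0


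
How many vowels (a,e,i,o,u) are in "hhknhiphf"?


Input: hhknhiphf
Checking each character:
  'h' at position 0: consonant
  'h' at position 1: consonant
  'k' at position 2: consonant
  'n' at position 3: consonant
  'h' at position 4: consonant
  'i' at position 5: vowel (running total: 1)
  'p' at position 6: consonant
  'h' at position 7: consonant
  'f' at position 8: consonant
Total vowels: 1

1


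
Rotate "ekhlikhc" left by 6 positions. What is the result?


Input: "ekhlikhc", rotate left by 6
First 6 characters: "ekhlik"
Remaining characters: "hc"
Concatenate remaining + first: "hc" + "ekhlik" = "hcekhlik"

hcekhlik
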